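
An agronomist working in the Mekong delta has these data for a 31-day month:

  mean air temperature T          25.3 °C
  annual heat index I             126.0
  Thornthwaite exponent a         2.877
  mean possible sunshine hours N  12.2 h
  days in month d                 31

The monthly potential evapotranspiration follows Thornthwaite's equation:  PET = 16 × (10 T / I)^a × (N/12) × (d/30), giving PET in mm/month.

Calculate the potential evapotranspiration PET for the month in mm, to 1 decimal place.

10T/I = 10 × 25.3 / 126.0 = 2.0079
(10T/I)^a = 2.0079^2.877 = 7.4300
Uncorrected PET = 16 × 7.4300 = 118.880 mm
Correction = (N/12)(d/30) = (12.2/12)(31/30) = 1.0506
PET = 118.880 × 1.0506 = 124.895 mm/month

124.9 mm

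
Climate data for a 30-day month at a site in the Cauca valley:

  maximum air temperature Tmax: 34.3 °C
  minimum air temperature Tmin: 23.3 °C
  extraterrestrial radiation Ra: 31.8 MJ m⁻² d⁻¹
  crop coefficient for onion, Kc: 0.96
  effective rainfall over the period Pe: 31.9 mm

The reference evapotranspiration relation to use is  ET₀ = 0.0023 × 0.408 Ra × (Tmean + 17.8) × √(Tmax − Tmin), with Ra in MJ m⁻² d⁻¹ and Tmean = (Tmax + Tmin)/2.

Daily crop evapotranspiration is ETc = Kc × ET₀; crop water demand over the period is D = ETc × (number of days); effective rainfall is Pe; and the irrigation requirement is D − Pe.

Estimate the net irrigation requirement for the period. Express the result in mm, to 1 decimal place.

Tmean = (34.3 + 23.3)/2 = 28.80 °C
0.408 Ra = 0.408 × 31.8 = 12.9744 mm/d equivalent
ET₀ = 0.0023 × 12.9744 × (28.80 + 17.8) × √11.0 = 0.0023 × 12.9744 × 46.60 × 3.3166 = 4.6121 mm/d
ETc = Kc × ET₀ = 0.96 × 4.6121 = 4.4276 mm/d
Crop demand D = ETc × 30 d = 4.4276 × 30 = 132.828 mm
D − Pe = 132.828 − 31.9 = 100.928 mm

100.9 mm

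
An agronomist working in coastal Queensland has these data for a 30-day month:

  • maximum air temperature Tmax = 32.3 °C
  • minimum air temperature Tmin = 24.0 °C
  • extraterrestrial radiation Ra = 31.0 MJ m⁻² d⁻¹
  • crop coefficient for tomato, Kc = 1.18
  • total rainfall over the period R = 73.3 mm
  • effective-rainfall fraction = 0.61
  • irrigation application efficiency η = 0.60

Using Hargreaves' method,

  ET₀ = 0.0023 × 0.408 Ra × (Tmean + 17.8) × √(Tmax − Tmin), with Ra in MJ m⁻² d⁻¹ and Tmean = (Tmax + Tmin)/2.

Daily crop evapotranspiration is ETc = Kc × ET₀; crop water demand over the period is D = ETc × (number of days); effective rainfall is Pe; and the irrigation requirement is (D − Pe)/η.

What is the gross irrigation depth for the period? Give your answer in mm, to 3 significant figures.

Tmean = (32.3 + 24.0)/2 = 28.15 °C
0.408 Ra = 0.408 × 31.0 = 12.6480 mm/d equivalent
ET₀ = 0.0023 × 12.6480 × (28.15 + 17.8) × √8.3 = 0.0023 × 12.6480 × 45.95 × 2.8810 = 3.8510 mm/d
ETc = Kc × ET₀ = 1.18 × 3.8510 = 4.5442 mm/d
Crop demand D = ETc × 30 d = 4.5442 × 30 = 136.326 mm
Pe = 0.61 × 73.3 = 44.713 mm
D − Pe = 136.326 − 44.713 = 91.613 mm
Gross irrigation = 91.613 / 0.60 = 152.688 mm

153 mm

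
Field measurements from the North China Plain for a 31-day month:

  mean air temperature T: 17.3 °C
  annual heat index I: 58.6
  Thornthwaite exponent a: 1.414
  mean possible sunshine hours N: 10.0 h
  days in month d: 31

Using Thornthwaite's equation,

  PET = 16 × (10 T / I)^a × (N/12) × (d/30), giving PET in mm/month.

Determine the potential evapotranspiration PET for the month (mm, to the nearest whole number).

64 mm

10T/I = 10 × 17.3 / 58.6 = 2.9522
(10T/I)^a = 2.9522^1.414 = 4.6215
Uncorrected PET = 16 × 4.6215 = 73.944 mm
Correction = (N/12)(d/30) = (10.0/12)(31/30) = 0.8611
PET = 73.944 × 0.8611 = 63.673 mm/month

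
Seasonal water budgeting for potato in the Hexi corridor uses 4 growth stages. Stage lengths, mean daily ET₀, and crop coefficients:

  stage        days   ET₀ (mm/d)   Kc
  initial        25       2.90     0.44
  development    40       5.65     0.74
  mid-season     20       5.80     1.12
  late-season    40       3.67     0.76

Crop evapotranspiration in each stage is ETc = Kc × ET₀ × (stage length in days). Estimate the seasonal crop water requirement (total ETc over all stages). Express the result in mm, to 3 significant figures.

441 mm

initial: 0.44 × 2.90 × 25 = 31.90 mm
development: 0.74 × 5.65 × 40 = 167.24 mm
mid-season: 1.12 × 5.80 × 20 = 129.92 mm
late-season: 0.76 × 3.67 × 40 = 111.57 mm
Seasonal total = 440.63 mm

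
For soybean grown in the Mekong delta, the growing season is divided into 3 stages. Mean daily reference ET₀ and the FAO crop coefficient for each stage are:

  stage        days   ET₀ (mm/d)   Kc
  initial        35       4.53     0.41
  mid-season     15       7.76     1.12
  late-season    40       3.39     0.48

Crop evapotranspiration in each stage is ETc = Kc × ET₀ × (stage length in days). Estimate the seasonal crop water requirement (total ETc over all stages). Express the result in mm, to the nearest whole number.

260 mm

initial: 0.41 × 4.53 × 35 = 65.01 mm
mid-season: 1.12 × 7.76 × 15 = 130.37 mm
late-season: 0.48 × 3.39 × 40 = 65.09 mm
Seasonal total = 260.47 mm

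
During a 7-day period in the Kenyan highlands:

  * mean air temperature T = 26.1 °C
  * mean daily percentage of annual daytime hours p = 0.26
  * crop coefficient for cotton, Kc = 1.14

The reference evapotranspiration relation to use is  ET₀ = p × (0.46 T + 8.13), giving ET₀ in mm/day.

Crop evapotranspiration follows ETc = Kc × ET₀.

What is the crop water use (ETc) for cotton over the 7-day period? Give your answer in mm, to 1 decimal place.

41.8 mm

ET₀ = 0.26 × (0.46 × 26.1 + 8.13) = 0.26 × 20.136 = 5.2354 mm/d
ETc = Kc × ET₀ = 1.14 × 5.2354 = 5.9684 mm/d
Over 7 days: 5.9684 × 7 = 41.779 mm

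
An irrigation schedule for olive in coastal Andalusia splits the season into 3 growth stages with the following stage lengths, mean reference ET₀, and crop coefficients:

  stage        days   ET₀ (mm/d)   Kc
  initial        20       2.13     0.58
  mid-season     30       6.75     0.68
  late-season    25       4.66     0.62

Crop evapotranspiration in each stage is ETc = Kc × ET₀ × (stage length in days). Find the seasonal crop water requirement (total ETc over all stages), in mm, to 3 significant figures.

235 mm

initial: 0.58 × 2.13 × 20 = 24.71 mm
mid-season: 0.68 × 6.75 × 30 = 137.70 mm
late-season: 0.62 × 4.66 × 25 = 72.23 mm
Seasonal total = 234.64 mm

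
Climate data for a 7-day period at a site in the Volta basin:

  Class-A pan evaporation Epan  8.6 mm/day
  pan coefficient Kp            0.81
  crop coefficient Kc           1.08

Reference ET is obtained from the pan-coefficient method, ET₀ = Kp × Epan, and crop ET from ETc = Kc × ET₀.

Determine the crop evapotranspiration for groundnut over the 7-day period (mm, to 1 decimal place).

52.7 mm

ET₀ = 0.81 × 8.6 = 6.9660 mm/d
ETc = Kc × ET₀ = 1.08 × 6.9660 = 7.5233 mm/d
Over 7 days: 7.5233 × 7 = 52.663 mm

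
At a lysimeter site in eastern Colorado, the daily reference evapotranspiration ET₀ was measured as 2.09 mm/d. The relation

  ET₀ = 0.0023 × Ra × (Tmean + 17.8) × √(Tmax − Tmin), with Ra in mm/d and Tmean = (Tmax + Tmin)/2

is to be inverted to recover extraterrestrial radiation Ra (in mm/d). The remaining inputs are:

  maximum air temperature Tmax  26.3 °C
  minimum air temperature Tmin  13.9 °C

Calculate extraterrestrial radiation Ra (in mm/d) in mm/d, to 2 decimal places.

Tmean = 20.10 °C; √ΔT = 3.5214
Ra = ET₀ / [0.0023 × (Tmean+17.8) × √ΔT] = 2.09 / (0.0023 × 37.90 × 3.5214) = 6.809 mm/d

6.81 mm/d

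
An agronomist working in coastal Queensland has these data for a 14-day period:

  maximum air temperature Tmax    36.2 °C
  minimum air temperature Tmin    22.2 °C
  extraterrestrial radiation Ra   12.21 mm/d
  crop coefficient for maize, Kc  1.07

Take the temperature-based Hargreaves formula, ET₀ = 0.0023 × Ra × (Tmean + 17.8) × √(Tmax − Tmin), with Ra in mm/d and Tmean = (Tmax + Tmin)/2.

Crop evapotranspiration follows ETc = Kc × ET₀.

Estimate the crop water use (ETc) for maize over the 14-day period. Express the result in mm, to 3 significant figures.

74.0 mm

Tmean = (36.2 + 22.2)/2 = 29.20 °C
ET₀ = 0.0023 × 12.21 × (29.20 + 17.8) × √14.0 = 0.0023 × 12.21 × 47.00 × 3.7417 = 4.9387 mm/d
ETc = Kc × ET₀ = 1.07 × 4.9387 = 5.2844 mm/d
Over 14 days: 5.2844 × 14 = 73.982 mm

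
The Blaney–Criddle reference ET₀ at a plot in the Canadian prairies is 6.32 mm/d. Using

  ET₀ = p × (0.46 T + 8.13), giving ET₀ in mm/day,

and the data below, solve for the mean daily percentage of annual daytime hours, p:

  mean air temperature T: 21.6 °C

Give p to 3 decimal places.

0.350

p = ET₀ / (0.46 T + 8.13) = 6.32 / (0.46 × 21.6 + 8.13) = 6.32 / 18.066 = 0.3498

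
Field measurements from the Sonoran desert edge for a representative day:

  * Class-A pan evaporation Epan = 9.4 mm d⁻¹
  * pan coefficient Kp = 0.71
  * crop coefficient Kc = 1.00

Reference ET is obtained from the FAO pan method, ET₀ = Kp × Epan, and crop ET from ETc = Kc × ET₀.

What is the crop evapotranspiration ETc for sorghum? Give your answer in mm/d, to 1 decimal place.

ET₀ = 0.71 × 9.4 = 6.6740 mm/d
ETc = Kc × ET₀ = 1.00 × 6.6740 = 6.6740 mm/d

6.7 mm/d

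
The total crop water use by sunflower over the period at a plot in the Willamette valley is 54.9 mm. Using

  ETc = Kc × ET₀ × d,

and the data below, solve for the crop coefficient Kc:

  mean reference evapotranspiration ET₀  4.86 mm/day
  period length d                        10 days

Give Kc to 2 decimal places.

ETc = Kc × ET₀ × d  ⇒  Kc = ETc / (ET₀ × d)
Kc = 54.9 / (4.86 × 10) = 54.9 / 48.60 = 1.1296

1.13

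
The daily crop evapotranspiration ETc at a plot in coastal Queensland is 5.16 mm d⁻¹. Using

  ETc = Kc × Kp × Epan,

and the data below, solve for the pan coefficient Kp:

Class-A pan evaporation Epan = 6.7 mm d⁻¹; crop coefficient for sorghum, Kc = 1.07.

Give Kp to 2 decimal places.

0.72

ETc = Kc × Kp × Epan  ⇒  Kp = ETc / (Kc × Epan)
Kp = 5.16 / (1.07 × 6.7) = 5.16 / 7.169 = 0.7198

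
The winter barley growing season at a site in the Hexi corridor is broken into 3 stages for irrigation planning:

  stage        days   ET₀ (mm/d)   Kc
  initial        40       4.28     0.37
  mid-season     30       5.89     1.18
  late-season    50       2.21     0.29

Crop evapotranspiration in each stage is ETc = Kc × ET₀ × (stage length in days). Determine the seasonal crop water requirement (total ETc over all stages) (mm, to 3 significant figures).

304 mm

initial: 0.37 × 4.28 × 40 = 63.34 mm
mid-season: 1.18 × 5.89 × 30 = 208.51 mm
late-season: 0.29 × 2.21 × 50 = 32.05 mm
Seasonal total = 303.90 mm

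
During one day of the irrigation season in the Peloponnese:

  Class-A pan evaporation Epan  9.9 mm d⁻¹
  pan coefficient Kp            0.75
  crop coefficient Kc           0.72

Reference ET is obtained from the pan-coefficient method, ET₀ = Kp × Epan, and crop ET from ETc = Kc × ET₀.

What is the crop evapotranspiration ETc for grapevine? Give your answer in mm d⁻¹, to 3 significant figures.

5.35 mm d⁻¹

ET₀ = 0.75 × 9.9 = 7.4250 mm/d
ETc = Kc × ET₀ = 0.72 × 7.4250 = 5.3460 mm/d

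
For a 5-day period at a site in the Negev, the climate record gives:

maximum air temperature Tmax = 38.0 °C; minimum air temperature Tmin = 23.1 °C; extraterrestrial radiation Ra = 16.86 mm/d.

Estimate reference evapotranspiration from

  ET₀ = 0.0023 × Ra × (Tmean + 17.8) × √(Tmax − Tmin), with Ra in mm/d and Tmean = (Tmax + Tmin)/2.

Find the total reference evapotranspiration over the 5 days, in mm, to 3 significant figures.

36.2 mm

Tmean = (38.0 + 23.1)/2 = 30.55 °C
ET₀ = 0.0023 × 16.86 × (30.55 + 17.8) × √14.9 = 0.0023 × 16.86 × 48.35 × 3.8601 = 7.2374 mm/d
Over 5 days: 7.2374 × 5 = 36.187 mm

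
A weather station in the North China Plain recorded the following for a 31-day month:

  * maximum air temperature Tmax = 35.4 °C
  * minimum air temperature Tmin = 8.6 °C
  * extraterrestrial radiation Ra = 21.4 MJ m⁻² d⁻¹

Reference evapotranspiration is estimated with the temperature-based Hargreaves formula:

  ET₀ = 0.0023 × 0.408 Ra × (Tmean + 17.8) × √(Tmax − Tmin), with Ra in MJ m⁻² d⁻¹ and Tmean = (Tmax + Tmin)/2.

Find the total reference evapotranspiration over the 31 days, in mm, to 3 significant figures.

Tmean = (35.4 + 8.6)/2 = 22.00 °C
0.408 Ra = 0.408 × 21.4 = 8.7312 mm/d equivalent
ET₀ = 0.0023 × 8.7312 × (22.00 + 17.8) × √26.8 = 0.0023 × 8.7312 × 39.80 × 5.1769 = 4.1377 mm/d
Over 31 days: 4.1377 × 31 = 128.269 mm

128 mm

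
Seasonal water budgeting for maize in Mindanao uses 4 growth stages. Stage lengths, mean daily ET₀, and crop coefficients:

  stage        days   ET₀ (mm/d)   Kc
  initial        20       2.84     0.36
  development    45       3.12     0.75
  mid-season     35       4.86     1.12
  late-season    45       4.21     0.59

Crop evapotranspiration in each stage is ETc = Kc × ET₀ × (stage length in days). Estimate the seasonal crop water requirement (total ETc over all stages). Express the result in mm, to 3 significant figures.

initial: 0.36 × 2.84 × 20 = 20.45 mm
development: 0.75 × 3.12 × 45 = 105.30 mm
mid-season: 1.12 × 4.86 × 35 = 190.51 mm
late-season: 0.59 × 4.21 × 45 = 111.78 mm
Seasonal total = 428.04 mm

428 mm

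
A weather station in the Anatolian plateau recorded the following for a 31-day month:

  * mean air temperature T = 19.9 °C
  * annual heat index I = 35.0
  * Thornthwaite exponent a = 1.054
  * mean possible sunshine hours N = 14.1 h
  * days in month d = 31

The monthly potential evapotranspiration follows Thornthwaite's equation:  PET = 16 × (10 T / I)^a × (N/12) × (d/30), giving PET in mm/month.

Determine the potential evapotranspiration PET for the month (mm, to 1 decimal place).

121.3 mm

10T/I = 10 × 19.9 / 35.0 = 5.6857
(10T/I)^a = 5.6857^1.054 = 6.2451
Uncorrected PET = 16 × 6.2451 = 99.922 mm
Correction = (N/12)(d/30) = (14.1/12)(31/30) = 1.2142
PET = 99.922 × 1.2142 = 121.325 mm/month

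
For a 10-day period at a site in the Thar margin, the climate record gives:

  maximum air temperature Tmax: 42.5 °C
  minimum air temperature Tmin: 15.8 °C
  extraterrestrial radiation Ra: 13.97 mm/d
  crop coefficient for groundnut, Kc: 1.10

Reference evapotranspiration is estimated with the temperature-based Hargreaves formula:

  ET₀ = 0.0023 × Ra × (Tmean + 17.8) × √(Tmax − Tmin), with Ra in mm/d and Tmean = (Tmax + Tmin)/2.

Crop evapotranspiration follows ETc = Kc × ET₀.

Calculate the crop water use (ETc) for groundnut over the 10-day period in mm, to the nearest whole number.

Tmean = (42.5 + 15.8)/2 = 29.15 °C
ET₀ = 0.0023 × 13.97 × (29.15 + 17.8) × √26.7 = 0.0023 × 13.97 × 46.95 × 5.1672 = 7.7950 mm/d
ETc = Kc × ET₀ = 1.10 × 7.7950 = 8.5745 mm/d
Over 10 days: 8.5745 × 10 = 85.745 mm

86 mm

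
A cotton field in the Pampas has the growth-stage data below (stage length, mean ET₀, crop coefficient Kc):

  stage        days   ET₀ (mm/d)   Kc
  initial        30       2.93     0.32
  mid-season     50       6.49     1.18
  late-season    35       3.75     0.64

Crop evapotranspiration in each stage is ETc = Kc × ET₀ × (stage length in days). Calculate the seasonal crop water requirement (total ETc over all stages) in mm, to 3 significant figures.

initial: 0.32 × 2.93 × 30 = 28.13 mm
mid-season: 1.18 × 6.49 × 50 = 382.91 mm
late-season: 0.64 × 3.75 × 35 = 84.00 mm
Seasonal total = 495.04 mm

495 mm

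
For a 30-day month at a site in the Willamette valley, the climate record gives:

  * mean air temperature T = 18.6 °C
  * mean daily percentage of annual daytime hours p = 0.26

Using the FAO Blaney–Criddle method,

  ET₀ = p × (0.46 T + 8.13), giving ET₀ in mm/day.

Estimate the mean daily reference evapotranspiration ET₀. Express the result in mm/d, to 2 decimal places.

4.34 mm/d

ET₀ = 0.26 × (0.46 × 18.6 + 8.13) = 0.26 × 16.686 = 4.3384 mm/d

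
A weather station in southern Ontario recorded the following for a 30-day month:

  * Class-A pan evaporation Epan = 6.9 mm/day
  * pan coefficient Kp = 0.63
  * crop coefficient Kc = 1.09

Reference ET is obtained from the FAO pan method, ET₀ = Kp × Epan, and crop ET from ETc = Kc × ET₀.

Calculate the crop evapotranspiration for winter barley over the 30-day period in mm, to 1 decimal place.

142.1 mm

ET₀ = 0.63 × 6.9 = 4.3470 mm/d
ETc = Kc × ET₀ = 1.09 × 4.3470 = 4.7382 mm/d
Over 30 days: 4.7382 × 30 = 142.146 mm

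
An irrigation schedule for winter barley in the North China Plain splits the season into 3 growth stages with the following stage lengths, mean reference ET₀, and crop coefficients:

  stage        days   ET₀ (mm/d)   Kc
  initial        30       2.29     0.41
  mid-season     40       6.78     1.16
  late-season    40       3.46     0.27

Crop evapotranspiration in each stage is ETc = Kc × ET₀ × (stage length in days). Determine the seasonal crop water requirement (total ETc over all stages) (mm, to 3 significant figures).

380 mm

initial: 0.41 × 2.29 × 30 = 28.17 mm
mid-season: 1.16 × 6.78 × 40 = 314.59 mm
late-season: 0.27 × 3.46 × 40 = 37.37 mm
Seasonal total = 380.13 mm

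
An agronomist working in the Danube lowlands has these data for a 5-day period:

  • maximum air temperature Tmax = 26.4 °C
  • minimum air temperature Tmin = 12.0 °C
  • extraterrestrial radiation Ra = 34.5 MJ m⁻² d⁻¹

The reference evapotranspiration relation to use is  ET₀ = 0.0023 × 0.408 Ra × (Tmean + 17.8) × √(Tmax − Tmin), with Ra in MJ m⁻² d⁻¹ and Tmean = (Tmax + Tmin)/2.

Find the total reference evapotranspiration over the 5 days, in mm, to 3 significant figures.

Tmean = (26.4 + 12.0)/2 = 19.20 °C
0.408 Ra = 0.408 × 34.5 = 14.0760 mm/d equivalent
ET₀ = 0.0023 × 14.0760 × (19.20 + 17.8) × √14.4 = 0.0023 × 14.0760 × 37.00 × 3.7947 = 4.5455 mm/d
Over 5 days: 4.5455 × 5 = 22.728 mm

22.7 mm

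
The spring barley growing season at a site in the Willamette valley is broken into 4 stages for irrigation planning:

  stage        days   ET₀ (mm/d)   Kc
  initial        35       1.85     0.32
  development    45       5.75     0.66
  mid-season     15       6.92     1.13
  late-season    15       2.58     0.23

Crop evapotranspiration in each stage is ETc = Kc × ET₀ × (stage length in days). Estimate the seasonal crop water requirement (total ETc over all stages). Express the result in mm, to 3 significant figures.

initial: 0.32 × 1.85 × 35 = 20.72 mm
development: 0.66 × 5.75 × 45 = 170.78 mm
mid-season: 1.13 × 6.92 × 15 = 117.29 mm
late-season: 0.23 × 2.58 × 15 = 8.90 mm
Seasonal total = 317.69 mm

318 mm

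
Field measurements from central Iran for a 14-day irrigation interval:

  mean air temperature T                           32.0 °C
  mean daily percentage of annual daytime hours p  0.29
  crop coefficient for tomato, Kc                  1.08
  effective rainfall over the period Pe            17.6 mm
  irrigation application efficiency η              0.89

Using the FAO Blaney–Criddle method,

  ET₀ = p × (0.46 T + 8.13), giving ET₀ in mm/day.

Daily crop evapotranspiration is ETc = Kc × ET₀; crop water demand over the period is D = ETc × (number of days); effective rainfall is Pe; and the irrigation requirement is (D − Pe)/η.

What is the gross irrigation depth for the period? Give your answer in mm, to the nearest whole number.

93 mm

ET₀ = 0.29 × (0.46 × 32.0 + 8.13) = 0.29 × 22.850 = 6.6265 mm/d
ETc = Kc × ET₀ = 1.08 × 6.6265 = 7.1566 mm/d
Crop demand D = ETc × 14 d = 7.1566 × 14 = 100.192 mm
D − Pe = 100.192 − 17.6 = 82.592 mm
Gross irrigation = 82.592 / 0.89 = 92.800 mm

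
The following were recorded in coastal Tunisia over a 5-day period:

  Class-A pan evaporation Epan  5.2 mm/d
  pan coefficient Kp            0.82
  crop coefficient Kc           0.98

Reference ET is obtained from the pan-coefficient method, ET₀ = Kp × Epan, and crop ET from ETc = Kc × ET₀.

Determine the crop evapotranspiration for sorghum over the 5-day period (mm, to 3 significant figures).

20.9 mm

ET₀ = 0.82 × 5.2 = 4.2640 mm/d
ETc = Kc × ET₀ = 0.98 × 4.2640 = 4.1787 mm/d
Over 5 days: 4.1787 × 5 = 20.894 mm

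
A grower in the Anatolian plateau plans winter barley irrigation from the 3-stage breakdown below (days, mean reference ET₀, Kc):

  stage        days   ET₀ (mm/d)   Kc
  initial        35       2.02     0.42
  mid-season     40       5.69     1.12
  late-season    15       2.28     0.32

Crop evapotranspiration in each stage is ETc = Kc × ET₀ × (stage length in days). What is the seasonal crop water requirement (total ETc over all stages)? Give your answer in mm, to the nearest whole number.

296 mm

initial: 0.42 × 2.02 × 35 = 29.69 mm
mid-season: 1.12 × 5.69 × 40 = 254.91 mm
late-season: 0.32 × 2.28 × 15 = 10.94 mm
Seasonal total = 295.54 mm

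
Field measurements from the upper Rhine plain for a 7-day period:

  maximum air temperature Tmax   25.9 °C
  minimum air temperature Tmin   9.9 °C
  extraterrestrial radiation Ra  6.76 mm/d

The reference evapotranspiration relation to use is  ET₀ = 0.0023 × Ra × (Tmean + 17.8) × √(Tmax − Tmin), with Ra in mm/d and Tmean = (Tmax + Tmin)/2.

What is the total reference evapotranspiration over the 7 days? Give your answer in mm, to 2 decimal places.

Tmean = (25.9 + 9.9)/2 = 17.90 °C
ET₀ = 0.0023 × 6.76 × (17.90 + 17.8) × √16.0 = 0.0023 × 6.76 × 35.70 × 4.0000 = 2.2203 mm/d
Over 7 days: 2.2203 × 7 = 15.542 mm

15.54 mm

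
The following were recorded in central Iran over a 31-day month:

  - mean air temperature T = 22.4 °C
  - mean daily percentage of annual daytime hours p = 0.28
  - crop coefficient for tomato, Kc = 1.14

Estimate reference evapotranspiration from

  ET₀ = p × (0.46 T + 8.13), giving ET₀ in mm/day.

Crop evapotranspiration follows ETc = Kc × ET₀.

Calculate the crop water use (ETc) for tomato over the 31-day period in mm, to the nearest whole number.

182 mm

ET₀ = 0.28 × (0.46 × 22.4 + 8.13) = 0.28 × 18.434 = 5.1615 mm/d
ETc = Kc × ET₀ = 1.14 × 5.1615 = 5.8841 mm/d
Over 31 days: 5.8841 × 31 = 182.407 mm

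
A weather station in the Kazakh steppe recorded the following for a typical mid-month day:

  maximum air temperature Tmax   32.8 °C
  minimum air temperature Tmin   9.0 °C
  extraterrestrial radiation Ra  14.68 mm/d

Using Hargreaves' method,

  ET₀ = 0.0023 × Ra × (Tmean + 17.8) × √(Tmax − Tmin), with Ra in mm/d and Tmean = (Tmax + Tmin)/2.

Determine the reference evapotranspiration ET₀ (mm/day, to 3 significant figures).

6.37 mm/day

Tmean = (32.8 + 9.0)/2 = 20.90 °C
ET₀ = 0.0023 × 14.68 × (20.90 + 17.8) × √23.8 = 0.0023 × 14.68 × 38.70 × 4.8785 = 6.3746 mm/d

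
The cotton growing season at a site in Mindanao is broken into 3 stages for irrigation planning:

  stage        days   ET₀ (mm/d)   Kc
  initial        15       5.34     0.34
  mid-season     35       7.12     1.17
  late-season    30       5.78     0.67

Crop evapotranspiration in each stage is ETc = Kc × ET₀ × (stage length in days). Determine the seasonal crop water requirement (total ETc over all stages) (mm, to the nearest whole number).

435 mm

initial: 0.34 × 5.34 × 15 = 27.23 mm
mid-season: 1.17 × 7.12 × 35 = 291.56 mm
late-season: 0.67 × 5.78 × 30 = 116.18 mm
Seasonal total = 434.97 mm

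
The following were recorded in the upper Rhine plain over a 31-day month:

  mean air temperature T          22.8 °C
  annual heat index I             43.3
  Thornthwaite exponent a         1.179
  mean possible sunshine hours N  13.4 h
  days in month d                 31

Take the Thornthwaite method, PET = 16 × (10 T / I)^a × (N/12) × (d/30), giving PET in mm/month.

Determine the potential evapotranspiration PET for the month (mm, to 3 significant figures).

131 mm

10T/I = 10 × 22.8 / 43.3 = 5.2656
(10T/I)^a = 5.2656^1.179 = 7.0890
Uncorrected PET = 16 × 7.0890 = 113.424 mm
Correction = (N/12)(d/30) = (13.4/12)(31/30) = 1.1539
PET = 113.424 × 1.1539 = 130.880 mm/month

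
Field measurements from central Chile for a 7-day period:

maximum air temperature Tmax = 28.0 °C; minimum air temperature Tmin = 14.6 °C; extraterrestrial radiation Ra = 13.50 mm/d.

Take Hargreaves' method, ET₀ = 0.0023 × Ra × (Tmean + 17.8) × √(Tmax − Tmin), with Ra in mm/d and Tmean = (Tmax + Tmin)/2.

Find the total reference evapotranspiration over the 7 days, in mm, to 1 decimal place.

31.1 mm

Tmean = (28.0 + 14.6)/2 = 21.30 °C
ET₀ = 0.0023 × 13.50 × (21.30 + 17.8) × √13.4 = 0.0023 × 13.50 × 39.10 × 3.6606 = 4.4442 mm/d
Over 7 days: 4.4442 × 7 = 31.109 mm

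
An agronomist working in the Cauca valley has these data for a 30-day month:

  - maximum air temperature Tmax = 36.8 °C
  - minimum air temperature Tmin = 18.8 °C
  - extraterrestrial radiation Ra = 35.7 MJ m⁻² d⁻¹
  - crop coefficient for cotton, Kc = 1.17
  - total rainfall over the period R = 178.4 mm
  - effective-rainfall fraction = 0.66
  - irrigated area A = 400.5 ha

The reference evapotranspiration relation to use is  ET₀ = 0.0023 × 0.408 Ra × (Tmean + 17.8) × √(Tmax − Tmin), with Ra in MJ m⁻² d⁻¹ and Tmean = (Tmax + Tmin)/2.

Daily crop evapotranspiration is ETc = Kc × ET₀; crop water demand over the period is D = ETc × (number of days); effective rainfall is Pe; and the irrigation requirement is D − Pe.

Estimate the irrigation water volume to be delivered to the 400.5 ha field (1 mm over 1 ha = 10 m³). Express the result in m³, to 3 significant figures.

Tmean = (36.8 + 18.8)/2 = 27.80 °C
0.408 Ra = 0.408 × 35.7 = 14.5656 mm/d equivalent
ET₀ = 0.0023 × 14.5656 × (27.80 + 17.8) × √18.0 = 0.0023 × 14.5656 × 45.60 × 4.2426 = 6.4812 mm/d
ETc = Kc × ET₀ = 1.17 × 6.4812 = 7.5830 mm/d
Crop demand D = ETc × 30 d = 7.5830 × 30 = 227.490 mm
Pe = 0.66 × 178.4 = 117.744 mm
D − Pe = 227.490 − 117.744 = 109.746 mm
Volume = 109.746 mm × 400.5 ha × 10 = 439532.7 m³

440000 m³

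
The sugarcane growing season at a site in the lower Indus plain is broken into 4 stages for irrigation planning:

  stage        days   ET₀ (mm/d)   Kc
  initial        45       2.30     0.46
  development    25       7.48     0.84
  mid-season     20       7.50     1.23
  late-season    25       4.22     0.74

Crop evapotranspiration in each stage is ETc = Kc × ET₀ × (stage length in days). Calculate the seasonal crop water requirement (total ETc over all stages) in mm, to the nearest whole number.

467 mm

initial: 0.46 × 2.30 × 45 = 47.61 mm
development: 0.84 × 7.48 × 25 = 157.08 mm
mid-season: 1.23 × 7.50 × 20 = 184.50 mm
late-season: 0.74 × 4.22 × 25 = 78.07 mm
Seasonal total = 467.26 mm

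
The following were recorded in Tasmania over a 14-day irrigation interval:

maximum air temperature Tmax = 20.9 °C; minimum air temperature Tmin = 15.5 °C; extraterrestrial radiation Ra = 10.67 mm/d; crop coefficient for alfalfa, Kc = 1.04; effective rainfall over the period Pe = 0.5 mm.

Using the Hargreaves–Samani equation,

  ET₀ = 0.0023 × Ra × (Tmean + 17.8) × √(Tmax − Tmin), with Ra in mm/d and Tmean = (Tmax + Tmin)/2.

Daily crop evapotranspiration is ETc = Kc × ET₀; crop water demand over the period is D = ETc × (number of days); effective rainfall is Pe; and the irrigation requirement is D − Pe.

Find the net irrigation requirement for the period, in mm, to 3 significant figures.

29.4 mm

Tmean = (20.9 + 15.5)/2 = 18.20 °C
ET₀ = 0.0023 × 10.67 × (18.20 + 17.8) × √5.4 = 0.0023 × 10.67 × 36.00 × 2.3238 = 2.0530 mm/d
ETc = Kc × ET₀ = 1.04 × 2.0530 = 2.1351 mm/d
Crop demand D = ETc × 14 d = 2.1351 × 14 = 29.891 mm
D − Pe = 29.891 − 0.5 = 29.391 mm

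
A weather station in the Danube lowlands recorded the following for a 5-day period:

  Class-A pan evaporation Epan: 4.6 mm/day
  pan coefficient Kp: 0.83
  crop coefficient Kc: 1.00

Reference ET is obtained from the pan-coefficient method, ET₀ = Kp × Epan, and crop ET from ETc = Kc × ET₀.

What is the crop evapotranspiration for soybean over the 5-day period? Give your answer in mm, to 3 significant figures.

19.1 mm

ET₀ = 0.83 × 4.6 = 3.8180 mm/d
ETc = Kc × ET₀ = 1.00 × 3.8180 = 3.8180 mm/d
Over 5 days: 3.8180 × 5 = 19.090 mm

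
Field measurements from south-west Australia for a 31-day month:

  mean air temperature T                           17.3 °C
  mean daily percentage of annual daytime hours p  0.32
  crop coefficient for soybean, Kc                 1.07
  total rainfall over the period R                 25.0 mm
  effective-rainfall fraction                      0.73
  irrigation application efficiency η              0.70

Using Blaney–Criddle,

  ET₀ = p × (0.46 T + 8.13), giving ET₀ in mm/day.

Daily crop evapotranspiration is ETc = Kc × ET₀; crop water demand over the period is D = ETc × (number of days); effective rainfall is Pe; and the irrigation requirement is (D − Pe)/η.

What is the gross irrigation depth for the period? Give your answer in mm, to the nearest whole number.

218 mm

ET₀ = 0.32 × (0.46 × 17.3 + 8.13) = 0.32 × 16.088 = 5.1482 mm/d
ETc = Kc × ET₀ = 1.07 × 5.1482 = 5.5086 mm/d
Crop demand D = ETc × 31 d = 5.5086 × 31 = 170.767 mm
Pe = 0.73 × 25.0 = 18.250 mm
D − Pe = 170.767 − 18.250 = 152.517 mm
Gross irrigation = 152.517 / 0.70 = 217.881 mm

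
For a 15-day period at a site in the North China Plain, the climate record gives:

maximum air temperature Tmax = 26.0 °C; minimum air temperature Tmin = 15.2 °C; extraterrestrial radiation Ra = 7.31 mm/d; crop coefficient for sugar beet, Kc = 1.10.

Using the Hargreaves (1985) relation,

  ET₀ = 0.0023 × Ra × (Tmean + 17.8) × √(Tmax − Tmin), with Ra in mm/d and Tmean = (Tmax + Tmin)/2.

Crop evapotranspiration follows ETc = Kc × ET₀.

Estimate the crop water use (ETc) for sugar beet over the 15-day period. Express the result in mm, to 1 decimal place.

Tmean = (26.0 + 15.2)/2 = 20.60 °C
ET₀ = 0.0023 × 7.31 × (20.60 + 17.8) × √10.8 = 0.0023 × 7.31 × 38.40 × 3.2863 = 2.1217 mm/d
ETc = Kc × ET₀ = 1.10 × 2.1217 = 2.3339 mm/d
Over 15 days: 2.3339 × 15 = 35.009 mm

35.0 mm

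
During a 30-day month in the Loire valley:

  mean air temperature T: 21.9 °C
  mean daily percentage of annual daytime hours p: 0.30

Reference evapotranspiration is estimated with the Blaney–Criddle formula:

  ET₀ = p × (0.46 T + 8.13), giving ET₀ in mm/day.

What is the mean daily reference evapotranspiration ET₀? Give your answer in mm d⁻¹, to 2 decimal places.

5.46 mm d⁻¹

ET₀ = 0.30 × (0.46 × 21.9 + 8.13) = 0.30 × 18.204 = 5.4612 mm/d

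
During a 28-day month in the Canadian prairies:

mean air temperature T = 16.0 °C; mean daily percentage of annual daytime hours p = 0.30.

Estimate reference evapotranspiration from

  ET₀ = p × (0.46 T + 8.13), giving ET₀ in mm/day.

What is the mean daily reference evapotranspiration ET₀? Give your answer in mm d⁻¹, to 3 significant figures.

ET₀ = 0.30 × (0.46 × 16.0 + 8.13) = 0.30 × 15.490 = 4.6470 mm/d

4.65 mm d⁻¹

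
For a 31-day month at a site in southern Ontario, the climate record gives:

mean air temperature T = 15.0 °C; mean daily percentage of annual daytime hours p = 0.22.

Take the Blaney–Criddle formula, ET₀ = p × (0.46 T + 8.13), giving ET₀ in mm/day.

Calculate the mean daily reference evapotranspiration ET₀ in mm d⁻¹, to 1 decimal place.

ET₀ = 0.22 × (0.46 × 15.0 + 8.13) = 0.22 × 15.030 = 3.3066 mm/d

3.3 mm d⁻¹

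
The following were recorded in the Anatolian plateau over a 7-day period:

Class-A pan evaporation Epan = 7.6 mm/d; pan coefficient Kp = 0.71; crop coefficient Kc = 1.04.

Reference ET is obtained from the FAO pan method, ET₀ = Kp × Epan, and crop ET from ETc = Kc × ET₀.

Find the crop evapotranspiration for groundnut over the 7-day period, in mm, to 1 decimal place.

ET₀ = 0.71 × 7.6 = 5.3960 mm/d
ETc = Kc × ET₀ = 1.04 × 5.3960 = 5.6118 mm/d
Over 7 days: 5.6118 × 7 = 39.283 mm

39.3 mm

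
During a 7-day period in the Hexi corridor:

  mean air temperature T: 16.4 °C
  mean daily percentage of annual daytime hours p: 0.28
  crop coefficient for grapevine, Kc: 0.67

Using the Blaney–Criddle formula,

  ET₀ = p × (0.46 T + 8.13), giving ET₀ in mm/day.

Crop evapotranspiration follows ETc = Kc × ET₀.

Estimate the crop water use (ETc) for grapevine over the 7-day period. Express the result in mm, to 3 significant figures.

20.6 mm

ET₀ = 0.28 × (0.46 × 16.4 + 8.13) = 0.28 × 15.674 = 4.3887 mm/d
ETc = Kc × ET₀ = 0.67 × 4.3887 = 2.9404 mm/d
Over 7 days: 2.9404 × 7 = 20.583 mm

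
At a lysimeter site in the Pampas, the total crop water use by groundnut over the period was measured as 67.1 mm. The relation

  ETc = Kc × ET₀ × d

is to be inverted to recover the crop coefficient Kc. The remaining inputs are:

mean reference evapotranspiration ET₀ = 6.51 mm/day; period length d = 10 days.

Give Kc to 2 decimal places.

1.03

ETc = Kc × ET₀ × d  ⇒  Kc = ETc / (ET₀ × d)
Kc = 67.1 / (6.51 × 10) = 67.1 / 65.10 = 1.0307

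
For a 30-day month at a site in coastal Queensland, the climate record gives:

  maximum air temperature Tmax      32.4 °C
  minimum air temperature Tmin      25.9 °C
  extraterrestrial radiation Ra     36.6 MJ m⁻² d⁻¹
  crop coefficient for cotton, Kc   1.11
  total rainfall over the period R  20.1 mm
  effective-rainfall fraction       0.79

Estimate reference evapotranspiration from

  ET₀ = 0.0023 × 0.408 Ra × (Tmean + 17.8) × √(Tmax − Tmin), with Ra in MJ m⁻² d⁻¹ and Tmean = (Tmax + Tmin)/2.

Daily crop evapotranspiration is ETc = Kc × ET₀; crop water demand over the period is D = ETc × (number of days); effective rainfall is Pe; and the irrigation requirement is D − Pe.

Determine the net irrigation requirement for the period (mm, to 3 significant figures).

121 mm

Tmean = (32.4 + 25.9)/2 = 29.15 °C
0.408 Ra = 0.408 × 36.6 = 14.9328 mm/d equivalent
ET₀ = 0.0023 × 14.9328 × (29.15 + 17.8) × √6.5 = 0.0023 × 14.9328 × 46.95 × 2.5495 = 4.1111 mm/d
ETc = Kc × ET₀ = 1.11 × 4.1111 = 4.5633 mm/d
Crop demand D = ETc × 30 d = 4.5633 × 30 = 136.899 mm
Pe = 0.79 × 20.1 = 15.879 mm
D − Pe = 136.899 − 15.879 = 121.020 mm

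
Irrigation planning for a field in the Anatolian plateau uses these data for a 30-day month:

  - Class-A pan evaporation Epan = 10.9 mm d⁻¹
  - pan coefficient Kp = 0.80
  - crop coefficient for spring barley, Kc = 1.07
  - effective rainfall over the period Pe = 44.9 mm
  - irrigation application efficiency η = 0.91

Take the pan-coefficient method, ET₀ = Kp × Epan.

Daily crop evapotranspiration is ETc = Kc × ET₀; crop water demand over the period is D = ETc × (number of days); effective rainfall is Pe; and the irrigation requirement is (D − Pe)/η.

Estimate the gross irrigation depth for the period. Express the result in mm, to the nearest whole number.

ET₀ = 0.80 × 10.9 = 8.7200 mm/d
ETc = Kc × ET₀ = 1.07 × 8.7200 = 9.3304 mm/d
Crop demand D = ETc × 30 d = 9.3304 × 30 = 279.912 mm
D − Pe = 279.912 − 44.9 = 235.012 mm
Gross irrigation = 235.012 / 0.91 = 258.255 mm

258 mm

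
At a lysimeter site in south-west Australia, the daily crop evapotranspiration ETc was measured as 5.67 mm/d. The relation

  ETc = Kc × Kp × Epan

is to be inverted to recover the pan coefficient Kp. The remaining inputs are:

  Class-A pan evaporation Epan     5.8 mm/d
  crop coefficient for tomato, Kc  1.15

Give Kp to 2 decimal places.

0.85

ETc = Kc × Kp × Epan  ⇒  Kp = ETc / (Kc × Epan)
Kp = 5.67 / (1.15 × 5.8) = 5.67 / 6.670 = 0.8501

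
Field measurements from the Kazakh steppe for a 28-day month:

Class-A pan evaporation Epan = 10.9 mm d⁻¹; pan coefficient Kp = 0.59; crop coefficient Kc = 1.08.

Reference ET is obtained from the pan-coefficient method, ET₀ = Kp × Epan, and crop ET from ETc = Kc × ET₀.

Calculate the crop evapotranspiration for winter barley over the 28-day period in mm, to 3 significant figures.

ET₀ = 0.59 × 10.9 = 6.4310 mm/d
ETc = Kc × ET₀ = 1.08 × 6.4310 = 6.9455 mm/d
Over 28 days: 6.9455 × 28 = 194.474 mm

194 mm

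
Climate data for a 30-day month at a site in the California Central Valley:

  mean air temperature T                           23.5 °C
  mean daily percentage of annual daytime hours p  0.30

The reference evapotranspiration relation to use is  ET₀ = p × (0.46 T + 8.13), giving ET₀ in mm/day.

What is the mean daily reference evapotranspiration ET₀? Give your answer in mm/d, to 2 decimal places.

5.68 mm/d

ET₀ = 0.30 × (0.46 × 23.5 + 8.13) = 0.30 × 18.940 = 5.6820 mm/d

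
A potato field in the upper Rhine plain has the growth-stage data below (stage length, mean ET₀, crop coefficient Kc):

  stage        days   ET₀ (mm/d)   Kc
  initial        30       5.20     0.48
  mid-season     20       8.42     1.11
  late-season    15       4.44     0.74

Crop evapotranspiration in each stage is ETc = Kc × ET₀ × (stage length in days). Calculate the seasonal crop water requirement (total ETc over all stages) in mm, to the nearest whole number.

initial: 0.48 × 5.20 × 30 = 74.88 mm
mid-season: 1.11 × 8.42 × 20 = 186.92 mm
late-season: 0.74 × 4.44 × 15 = 49.28 mm
Seasonal total = 311.08 mm

311 mm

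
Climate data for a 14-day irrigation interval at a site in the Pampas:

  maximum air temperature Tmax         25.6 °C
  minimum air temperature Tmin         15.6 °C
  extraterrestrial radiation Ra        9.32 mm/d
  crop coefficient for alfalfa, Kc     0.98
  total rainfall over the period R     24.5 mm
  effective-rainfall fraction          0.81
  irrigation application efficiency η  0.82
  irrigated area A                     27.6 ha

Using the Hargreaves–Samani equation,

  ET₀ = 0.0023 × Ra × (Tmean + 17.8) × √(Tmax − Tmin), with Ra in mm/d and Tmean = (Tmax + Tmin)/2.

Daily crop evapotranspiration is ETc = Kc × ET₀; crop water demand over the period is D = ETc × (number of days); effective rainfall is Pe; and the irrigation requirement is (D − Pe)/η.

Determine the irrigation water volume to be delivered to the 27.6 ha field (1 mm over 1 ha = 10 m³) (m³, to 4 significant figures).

Tmean = (25.6 + 15.6)/2 = 20.60 °C
ET₀ = 0.0023 × 9.32 × (20.60 + 17.8) × √10.0 = 0.0023 × 9.32 × 38.40 × 3.1623 = 2.6030 mm/d
ETc = Kc × ET₀ = 0.98 × 2.6030 = 2.5509 mm/d
Crop demand D = ETc × 14 d = 2.5509 × 14 = 35.713 mm
Pe = 0.81 × 24.5 = 19.845 mm
D − Pe = 35.713 − 19.845 = 15.868 mm
Gross irrigation = 15.868 / 0.82 = 19.351 mm
Volume = 19.351 mm × 27.6 ha × 10 = 5340.9 m³

5341 m³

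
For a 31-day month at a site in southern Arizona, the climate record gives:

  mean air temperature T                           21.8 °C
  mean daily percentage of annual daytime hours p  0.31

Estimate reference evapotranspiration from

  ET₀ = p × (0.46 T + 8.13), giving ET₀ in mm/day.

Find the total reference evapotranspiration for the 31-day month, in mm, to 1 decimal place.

ET₀ = 0.31 × (0.46 × 21.8 + 8.13) = 0.31 × 18.158 = 5.6290 mm/d
Monthly total = 5.6290 × 31 = 174.499 mm

174.5 mm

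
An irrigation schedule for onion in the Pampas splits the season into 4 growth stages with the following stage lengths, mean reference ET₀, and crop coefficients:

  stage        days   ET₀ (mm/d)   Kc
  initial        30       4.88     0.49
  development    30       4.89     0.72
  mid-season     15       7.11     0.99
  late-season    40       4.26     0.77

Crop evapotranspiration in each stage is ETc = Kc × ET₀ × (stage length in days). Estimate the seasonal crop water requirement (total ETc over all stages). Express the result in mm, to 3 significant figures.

initial: 0.49 × 4.88 × 30 = 71.74 mm
development: 0.72 × 4.89 × 30 = 105.62 mm
mid-season: 0.99 × 7.11 × 15 = 105.58 mm
late-season: 0.77 × 4.26 × 40 = 131.21 mm
Seasonal total = 414.15 mm

414 mm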